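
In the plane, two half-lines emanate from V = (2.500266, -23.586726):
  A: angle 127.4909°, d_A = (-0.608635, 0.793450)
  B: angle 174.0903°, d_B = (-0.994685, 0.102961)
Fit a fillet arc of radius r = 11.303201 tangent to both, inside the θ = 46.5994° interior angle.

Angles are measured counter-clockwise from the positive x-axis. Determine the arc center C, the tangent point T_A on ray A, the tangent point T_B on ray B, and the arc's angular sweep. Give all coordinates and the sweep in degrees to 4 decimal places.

center=(-22.4426,-9.6413) T_A=(-13.4741,-2.7617) T_B=(-23.6064,-20.8844) sweep=133.4006

bisector direction at 150.7906° = (-0.872842,0.488003)
center distance |VC| = r/sin(θ/2) = 11.303201/sin(23.2997°) = 28.576582
C = V + |VC|·bis = (-22.4426,-9.6413)
T_A = V + ((C−V)·d_A)·d_A = V + 26.2461·d_A = (-13.4741,-2.7617)
T_B = V + ((C−V)·d_B)·d_B = V + 26.2461·d_B = (-23.6064,-20.8844)
sweep = 180° − θ = 133.4006°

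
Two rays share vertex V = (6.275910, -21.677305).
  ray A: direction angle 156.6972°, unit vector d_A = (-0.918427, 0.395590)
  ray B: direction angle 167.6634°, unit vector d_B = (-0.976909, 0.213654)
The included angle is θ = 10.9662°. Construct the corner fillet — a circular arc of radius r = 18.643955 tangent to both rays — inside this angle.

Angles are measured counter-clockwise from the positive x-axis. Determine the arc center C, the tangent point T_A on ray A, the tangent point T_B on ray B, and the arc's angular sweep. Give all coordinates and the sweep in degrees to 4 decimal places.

center=(-179.4813,38.0333) T_A=(-172.1059,55.1564) T_B=(-183.4646,19.8198) sweep=169.0338

bisector direction at 162.1803° = (-0.952024,0.306023)
center distance |VC| = r/sin(θ/2) = 18.643955/sin(5.4831°) = 195.118120
C = V + |VC|·bis = (-179.4813,38.0333)
T_A = V + ((C−V)·d_A)·d_A = V + 194.2253·d_A = (-172.1059,55.1564)
T_B = V + ((C−V)·d_B)·d_B = V + 194.2253·d_B = (-183.4646,19.8198)
sweep = 180° − θ = 169.0338°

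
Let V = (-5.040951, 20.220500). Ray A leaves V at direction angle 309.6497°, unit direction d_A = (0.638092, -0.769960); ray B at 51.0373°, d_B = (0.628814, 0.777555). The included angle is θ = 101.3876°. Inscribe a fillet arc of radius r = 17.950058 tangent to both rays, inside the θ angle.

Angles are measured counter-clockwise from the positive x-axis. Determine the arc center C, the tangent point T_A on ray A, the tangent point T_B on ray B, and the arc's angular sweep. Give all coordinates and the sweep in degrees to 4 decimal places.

center=(18.1568,20.3596) T_A=(4.3359,8.9058) T_B=(4.1996,31.6468) sweep=78.6124

bisector direction at 0.3435° = (0.999982,0.005995)
center distance |VC| = r/sin(θ/2) = 17.950058/sin(50.6938°) = 23.198133
C = V + |VC|·bis = (18.1568,20.3596)
T_A = V + ((C−V)·d_A)·d_A = V + 14.6952·d_A = (4.3359,8.9058)
T_B = V + ((C−V)·d_B)·d_B = V + 14.6952·d_B = (4.1996,31.6468)
sweep = 180° − θ = 78.6124°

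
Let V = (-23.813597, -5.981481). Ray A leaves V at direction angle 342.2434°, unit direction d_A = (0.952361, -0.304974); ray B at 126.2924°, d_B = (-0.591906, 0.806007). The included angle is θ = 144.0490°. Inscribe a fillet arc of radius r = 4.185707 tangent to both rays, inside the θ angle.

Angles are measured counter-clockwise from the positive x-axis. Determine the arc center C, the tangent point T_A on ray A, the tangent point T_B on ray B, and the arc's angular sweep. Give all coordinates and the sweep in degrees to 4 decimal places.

center=(-21.2437,-2.4093) T_A=(-22.5203,-6.3956) T_B=(-24.6174,-4.8869) sweep=35.9510

bisector direction at 54.2679° = (0.583996,0.811756)
center distance |VC| = r/sin(θ/2) = 4.185707/sin(72.0245°) = 4.400502
C = V + |VC|·bis = (-21.2437,-2.4093)
T_A = V + ((C−V)·d_A)·d_A = V + 1.3580·d_A = (-22.5203,-6.3956)
T_B = V + ((C−V)·d_B)·d_B = V + 1.3580·d_B = (-24.6174,-4.8869)
sweep = 180° − θ = 35.9510°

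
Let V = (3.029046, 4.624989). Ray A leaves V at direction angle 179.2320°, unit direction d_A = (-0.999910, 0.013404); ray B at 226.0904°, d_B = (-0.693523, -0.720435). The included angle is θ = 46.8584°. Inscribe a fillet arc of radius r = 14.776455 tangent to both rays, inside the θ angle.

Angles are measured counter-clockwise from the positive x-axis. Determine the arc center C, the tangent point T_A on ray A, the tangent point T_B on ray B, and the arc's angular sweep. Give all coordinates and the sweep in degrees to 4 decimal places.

center=(-31.2646,-9.6931) T_A=(-31.0666,5.0820) T_B=(-20.6192,-19.9409) sweep=133.1416

bisector direction at 202.6612° = (-0.922799,-0.385281)
center distance |VC| = r/sin(θ/2) = 14.776455/sin(23.4292°) = 37.162668
C = V + |VC|·bis = (-31.2646,-9.6931)
T_A = V + ((C−V)·d_A)·d_A = V + 34.0987·d_A = (-31.0666,5.0820)
T_B = V + ((C−V)·d_B)·d_B = V + 34.0987·d_B = (-20.6192,-19.9409)
sweep = 180° − θ = 133.1416°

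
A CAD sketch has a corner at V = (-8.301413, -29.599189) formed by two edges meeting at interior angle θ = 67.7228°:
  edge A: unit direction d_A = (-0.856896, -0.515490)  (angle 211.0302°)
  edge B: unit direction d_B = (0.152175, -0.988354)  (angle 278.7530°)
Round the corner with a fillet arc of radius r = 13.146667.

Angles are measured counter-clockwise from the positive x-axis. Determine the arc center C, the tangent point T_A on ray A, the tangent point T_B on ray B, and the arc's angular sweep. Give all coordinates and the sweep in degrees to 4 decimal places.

center=(-18.3134,-50.9644) T_A=(-25.0904,-39.6991) T_B=(-5.3199,-48.9638) sweep=112.2772

bisector direction at 244.8916° = (-0.424332,-0.905507)
center distance |VC| = r/sin(θ/2) = 13.146667/sin(33.8614°) = 23.594763
C = V + |VC|·bis = (-18.3134,-50.9644)
T_A = V + ((C−V)·d_A)·d_A = V + 19.5928·d_A = (-25.0904,-39.6991)
T_B = V + ((C−V)·d_B)·d_B = V + 19.5928·d_B = (-5.3199,-48.9638)
sweep = 180° − θ = 112.2772°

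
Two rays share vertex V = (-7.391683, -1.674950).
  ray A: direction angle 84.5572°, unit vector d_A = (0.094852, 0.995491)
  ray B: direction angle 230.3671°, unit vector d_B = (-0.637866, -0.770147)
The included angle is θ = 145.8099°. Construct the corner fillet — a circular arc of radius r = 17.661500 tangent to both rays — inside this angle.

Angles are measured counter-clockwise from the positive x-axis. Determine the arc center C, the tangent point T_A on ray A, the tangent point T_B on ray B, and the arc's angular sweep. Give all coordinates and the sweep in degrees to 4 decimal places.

center=(-24.4583,5.4075) T_A=(-6.8765,3.7323) T_B=(-10.8564,-5.8582) sweep=34.1901

bisector direction at 157.4621° = (-0.923627,0.383294)
center distance |VC| = r/sin(θ/2) = 17.661500/sin(72.9049°) = 18.477882
C = V + |VC|·bis = (-24.4583,5.4075)
T_A = V + ((C−V)·d_A)·d_A = V + 5.4317·d_A = (-6.8765,3.7323)
T_B = V + ((C−V)·d_B)·d_B = V + 5.4317·d_B = (-10.8564,-5.8582)
sweep = 180° − θ = 34.1901°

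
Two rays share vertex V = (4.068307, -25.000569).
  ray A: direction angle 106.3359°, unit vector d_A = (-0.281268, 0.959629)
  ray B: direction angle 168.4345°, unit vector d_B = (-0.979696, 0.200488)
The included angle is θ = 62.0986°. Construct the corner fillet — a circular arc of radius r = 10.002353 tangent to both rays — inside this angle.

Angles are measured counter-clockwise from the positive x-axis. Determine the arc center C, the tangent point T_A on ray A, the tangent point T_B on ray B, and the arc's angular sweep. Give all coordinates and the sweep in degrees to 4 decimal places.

bisector direction at 137.3852° = (-0.735922,0.677066)
center distance |VC| = r/sin(θ/2) = 10.002353/sin(31.0493°) = 19.392845
C = V + |VC|·bis = (-10.2033,-11.8703)
T_A = V + ((C−V)·d_A)·d_A = V + 16.6143·d_A = (-0.6048,-9.0570)
T_B = V + ((C−V)·d_B)·d_B = V + 16.6143·d_B = (-12.2087,-21.6696)
sweep = 180° − θ = 117.9014°

center=(-10.2033,-11.8703) T_A=(-0.6048,-9.0570) T_B=(-12.2087,-21.6696) sweep=117.9014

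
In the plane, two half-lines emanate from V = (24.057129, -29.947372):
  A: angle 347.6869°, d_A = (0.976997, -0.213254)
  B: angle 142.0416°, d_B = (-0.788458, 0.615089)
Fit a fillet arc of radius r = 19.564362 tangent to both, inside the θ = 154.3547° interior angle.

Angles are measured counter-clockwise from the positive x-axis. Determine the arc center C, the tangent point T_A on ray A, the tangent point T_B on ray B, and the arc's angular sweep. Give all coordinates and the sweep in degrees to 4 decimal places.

center=(32.5799,-11.7827) T_A=(28.4077,-30.8970) T_B=(20.5461,-27.2084) sweep=25.6453

bisector direction at 64.8642° = (0.424764,0.905304)
center distance |VC| = r/sin(θ/2) = 19.564362/sin(77.1774°) = 20.064743
C = V + |VC|·bis = (32.5799,-11.7827)
T_A = V + ((C−V)·d_A)·d_A = V + 4.4530·d_A = (28.4077,-30.8970)
T_B = V + ((C−V)·d_B)·d_B = V + 4.4530·d_B = (20.5461,-27.2084)
sweep = 180° − θ = 25.6453°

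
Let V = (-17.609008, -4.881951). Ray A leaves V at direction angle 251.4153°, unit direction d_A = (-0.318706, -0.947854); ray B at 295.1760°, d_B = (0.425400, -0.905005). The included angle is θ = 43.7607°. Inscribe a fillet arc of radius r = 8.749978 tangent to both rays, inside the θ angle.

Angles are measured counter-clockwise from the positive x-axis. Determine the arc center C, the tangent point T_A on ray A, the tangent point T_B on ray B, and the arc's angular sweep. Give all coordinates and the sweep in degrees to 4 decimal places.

bisector direction at 273.2957° = (0.057488,-0.998346)
center distance |VC| = r/sin(θ/2) = 8.749978/sin(21.8803°) = 23.479187
C = V + |VC|·bis = (-16.2592,-28.3223)
T_A = V + ((C−V)·d_A)·d_A = V + 21.7878·d_A = (-24.5529,-25.5336)
T_B = V + ((C−V)·d_B)·d_B = V + 21.7878·d_B = (-8.3405,-24.6001)
sweep = 180° − θ = 136.2393°

center=(-16.2592,-28.3223) T_A=(-24.5529,-25.5336) T_B=(-8.3405,-24.6001) sweep=136.2393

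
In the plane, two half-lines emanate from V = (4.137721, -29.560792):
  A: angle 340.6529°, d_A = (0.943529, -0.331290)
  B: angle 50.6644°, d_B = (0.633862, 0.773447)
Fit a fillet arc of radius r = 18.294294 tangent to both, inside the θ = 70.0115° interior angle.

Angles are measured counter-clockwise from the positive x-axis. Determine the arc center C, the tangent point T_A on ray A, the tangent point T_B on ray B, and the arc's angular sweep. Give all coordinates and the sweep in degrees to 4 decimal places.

center=(34.8447,-20.9534) T_A=(28.7840,-38.2145) T_B=(20.6951,-9.3573) sweep=109.9885

bisector direction at 15.6587° = (0.962887,0.269906)
center distance |VC| = r/sin(θ/2) = 18.294294/sin(35.0057°) = 31.890558
C = V + |VC|·bis = (34.8447,-20.9534)
T_A = V + ((C−V)·d_A)·d_A = V + 26.1214·d_A = (28.7840,-38.2145)
T_B = V + ((C−V)·d_B)·d_B = V + 26.1214·d_B = (20.6951,-9.3573)
sweep = 180° − θ = 109.9885°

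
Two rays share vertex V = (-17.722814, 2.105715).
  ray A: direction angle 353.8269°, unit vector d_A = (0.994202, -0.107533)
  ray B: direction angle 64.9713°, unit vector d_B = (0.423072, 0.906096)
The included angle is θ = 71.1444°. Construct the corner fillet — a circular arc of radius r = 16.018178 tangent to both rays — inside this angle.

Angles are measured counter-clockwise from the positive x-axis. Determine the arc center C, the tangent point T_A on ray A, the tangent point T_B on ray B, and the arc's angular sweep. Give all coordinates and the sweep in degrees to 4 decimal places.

center=(6.2667,15.6226) T_A=(4.5442,-0.3027) T_B=(-8.2473,22.3995) sweep=108.8556

bisector direction at 29.3991° = (0.871222,0.490890)
center distance |VC| = r/sin(θ/2) = 16.018178/sin(35.5722°) = 27.535493
C = V + |VC|·bis = (6.2667,15.6226)
T_A = V + ((C−V)·d_A)·d_A = V + 22.3969·d_A = (4.5442,-0.3027)
T_B = V + ((C−V)·d_B)·d_B = V + 22.3969·d_B = (-8.2473,22.3995)
sweep = 180° − θ = 108.8556°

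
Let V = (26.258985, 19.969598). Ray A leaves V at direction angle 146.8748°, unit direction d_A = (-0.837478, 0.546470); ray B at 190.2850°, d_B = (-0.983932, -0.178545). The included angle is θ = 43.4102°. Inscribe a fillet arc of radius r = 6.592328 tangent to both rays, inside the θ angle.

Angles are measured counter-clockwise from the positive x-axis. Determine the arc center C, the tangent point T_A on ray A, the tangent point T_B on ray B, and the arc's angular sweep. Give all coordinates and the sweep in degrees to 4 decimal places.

center=(8.7866,23.4990) T_A=(12.3891,29.0200) T_B=(9.9636,17.0126) sweep=136.5898

bisector direction at 168.5799° = (-0.980202,0.198001)
center distance |VC| = r/sin(θ/2) = 6.592328/sin(21.7051°) = 17.825319
C = V + |VC|·bis = (8.7866,23.4990)
T_A = V + ((C−V)·d_A)·d_A = V + 16.5615·d_A = (12.3891,29.0200)
T_B = V + ((C−V)·d_B)·d_B = V + 16.5615·d_B = (9.9636,17.0126)
sweep = 180° − θ = 136.5898°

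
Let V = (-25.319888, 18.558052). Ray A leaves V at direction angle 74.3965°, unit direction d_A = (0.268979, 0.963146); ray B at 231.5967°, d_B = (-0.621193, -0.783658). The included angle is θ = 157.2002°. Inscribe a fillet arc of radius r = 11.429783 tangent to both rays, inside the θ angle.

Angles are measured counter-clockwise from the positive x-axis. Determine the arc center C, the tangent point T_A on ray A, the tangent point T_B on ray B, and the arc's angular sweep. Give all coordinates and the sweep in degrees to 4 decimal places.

center=(-35.7085,23.8521) T_A=(-24.7000,20.7777) T_B=(-26.7515,16.7520) sweep=22.7998

bisector direction at 152.9966° = (-0.890980,0.454043)
center distance |VC| = r/sin(θ/2) = 11.429783/sin(78.6001°) = 11.659813
C = V + |VC|·bis = (-35.7085,23.8521)
T_A = V + ((C−V)·d_A)·d_A = V + 2.3046·d_A = (-24.7000,20.7777)
T_B = V + ((C−V)·d_B)·d_B = V + 2.3046·d_B = (-26.7515,16.7520)
sweep = 180° − θ = 22.7998°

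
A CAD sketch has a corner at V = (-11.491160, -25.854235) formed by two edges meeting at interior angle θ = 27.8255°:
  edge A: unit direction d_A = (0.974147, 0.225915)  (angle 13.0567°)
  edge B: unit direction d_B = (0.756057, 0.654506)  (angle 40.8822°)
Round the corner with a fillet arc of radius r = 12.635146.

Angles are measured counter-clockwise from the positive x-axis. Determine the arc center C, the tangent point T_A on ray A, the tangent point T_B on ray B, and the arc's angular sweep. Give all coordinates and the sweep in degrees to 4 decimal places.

bisector direction at 26.9695° = (0.891248,0.453515)
center distance |VC| = r/sin(θ/2) = 12.635146/sin(13.9128°) = 52.549215
C = V + |VC|·bis = (35.3432,-2.0224)
T_A = V + ((C−V)·d_A)·d_A = V + 51.0076·d_A = (38.1977,-14.3308)
T_B = V + ((C−V)·d_B)·d_B = V + 51.0076·d_B = (27.0735,7.5305)
sweep = 180° − θ = 152.1745°

center=(35.3432,-2.0224) T_A=(38.1977,-14.3308) T_B=(27.0735,7.5305) sweep=152.1745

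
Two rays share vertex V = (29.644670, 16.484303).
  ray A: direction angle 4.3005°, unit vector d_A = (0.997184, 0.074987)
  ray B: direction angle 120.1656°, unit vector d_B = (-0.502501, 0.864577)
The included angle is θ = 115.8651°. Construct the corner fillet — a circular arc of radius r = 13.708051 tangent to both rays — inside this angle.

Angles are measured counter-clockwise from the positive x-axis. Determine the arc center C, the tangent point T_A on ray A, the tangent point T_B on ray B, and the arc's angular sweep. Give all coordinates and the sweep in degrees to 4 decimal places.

center=(37.1808,30.7978) T_A=(38.2087,17.1283) T_B=(25.3291,23.9095) sweep=64.1349

bisector direction at 62.2331° = (0.465876,0.884850)
center distance |VC| = r/sin(θ/2) = 13.708051/sin(57.9325°) = 16.176148
C = V + |VC|·bis = (37.1808,30.7978)
T_A = V + ((C−V)·d_A)·d_A = V + 8.5882·d_A = (38.2087,17.1283)
T_B = V + ((C−V)·d_B)·d_B = V + 8.5882·d_B = (25.3291,23.9095)
sweep = 180° − θ = 64.1349°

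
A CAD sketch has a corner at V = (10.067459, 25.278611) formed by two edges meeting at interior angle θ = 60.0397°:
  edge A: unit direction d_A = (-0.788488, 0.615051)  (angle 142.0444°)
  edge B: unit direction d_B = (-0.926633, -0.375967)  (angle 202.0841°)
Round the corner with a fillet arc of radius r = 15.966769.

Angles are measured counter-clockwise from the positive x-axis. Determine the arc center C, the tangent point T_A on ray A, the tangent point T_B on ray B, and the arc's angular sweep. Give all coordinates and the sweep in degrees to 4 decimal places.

bisector direction at 172.0642° = (-0.990424,0.138063)
center distance |VC| = r/sin(θ/2) = 15.966769/sin(30.0199°) = 31.914389
C = V + |VC|·bis = (-21.5413,29.6848)
T_A = V + ((C−V)·d_A)·d_A = V + 27.6331·d_A = (-11.7209,42.2744)
T_B = V + ((C−V)·d_B)·d_B = V + 27.6331·d_B = (-15.5383,14.8895)
sweep = 180° − θ = 119.9603°

center=(-21.5413,29.6848) T_A=(-11.7209,42.2744) T_B=(-15.5383,14.8895) sweep=119.9603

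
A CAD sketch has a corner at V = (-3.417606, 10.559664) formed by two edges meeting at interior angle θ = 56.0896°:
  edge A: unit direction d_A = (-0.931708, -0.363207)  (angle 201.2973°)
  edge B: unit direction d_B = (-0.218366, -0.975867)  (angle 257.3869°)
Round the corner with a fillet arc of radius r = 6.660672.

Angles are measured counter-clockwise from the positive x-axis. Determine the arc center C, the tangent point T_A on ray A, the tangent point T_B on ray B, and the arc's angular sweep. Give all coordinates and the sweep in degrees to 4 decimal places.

bisector direction at 229.3421° = (-0.651541,-0.758613)
center distance |VC| = r/sin(θ/2) = 6.660672/sin(28.0448°) = 14.166765
C = V + |VC|·bis = (-12.6478,-0.1874)
T_A = V + ((C−V)·d_A)·d_A = V + 12.5033·d_A = (-15.0670,6.0184)
T_B = V + ((C−V)·d_B)·d_B = V + 12.5033·d_B = (-6.1479,-1.6419)
sweep = 180° − θ = 123.9104°

center=(-12.6478,-0.1874) T_A=(-15.0670,6.0184) T_B=(-6.1479,-1.6419) sweep=123.9104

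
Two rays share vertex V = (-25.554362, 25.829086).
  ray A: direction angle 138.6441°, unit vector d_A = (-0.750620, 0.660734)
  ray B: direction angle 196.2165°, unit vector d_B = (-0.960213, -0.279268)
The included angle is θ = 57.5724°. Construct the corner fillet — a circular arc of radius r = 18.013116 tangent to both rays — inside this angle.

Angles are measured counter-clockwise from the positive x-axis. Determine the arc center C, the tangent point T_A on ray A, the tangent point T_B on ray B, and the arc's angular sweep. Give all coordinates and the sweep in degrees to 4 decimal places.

bisector direction at 167.4303° = (-0.976032,0.217627)
center distance |VC| = r/sin(θ/2) = 18.013116/sin(28.7862°) = 37.407108
C = V + |VC|·bis = (-62.0649,33.9699)
T_A = V + ((C−V)·d_A)·d_A = V + 32.7844·d_A = (-50.1630,47.4909)
T_B = V + ((C−V)·d_B)·d_B = V + 32.7844·d_B = (-57.0344,16.6735)
sweep = 180° − θ = 122.4276°

center=(-62.0649,33.9699) T_A=(-50.1630,47.4909) T_B=(-57.0344,16.6735) sweep=122.4276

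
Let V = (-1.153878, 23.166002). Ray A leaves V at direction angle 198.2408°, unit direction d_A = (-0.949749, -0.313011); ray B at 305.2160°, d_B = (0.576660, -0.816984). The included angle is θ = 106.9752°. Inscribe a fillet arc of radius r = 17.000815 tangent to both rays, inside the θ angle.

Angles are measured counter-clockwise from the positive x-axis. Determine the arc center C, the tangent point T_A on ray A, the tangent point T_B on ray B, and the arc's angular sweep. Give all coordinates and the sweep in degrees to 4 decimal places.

bisector direction at 251.7284° = (-0.313522,-0.949581)
center distance |VC| = r/sin(θ/2) = 17.000815/sin(53.4876°) = 21.152445
C = V + |VC|·bis = (-7.7856,3.0800)
T_A = V + ((C−V)·d_A)·d_A = V + 12.5856·d_A = (-13.1071,19.2266)
T_B = V + ((C−V)·d_B)·d_B = V + 12.5856·d_B = (6.1038,12.8837)
sweep = 180° − θ = 73.0248°

center=(-7.7856,3.0800) T_A=(-13.1071,19.2266) T_B=(6.1038,12.8837) sweep=73.0248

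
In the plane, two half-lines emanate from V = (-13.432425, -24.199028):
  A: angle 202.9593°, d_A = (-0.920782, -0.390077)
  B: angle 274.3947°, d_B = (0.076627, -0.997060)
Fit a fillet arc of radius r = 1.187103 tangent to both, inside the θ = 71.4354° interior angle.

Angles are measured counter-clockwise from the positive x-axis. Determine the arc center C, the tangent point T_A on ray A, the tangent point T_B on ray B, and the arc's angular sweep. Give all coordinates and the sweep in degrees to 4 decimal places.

center=(-14.4895,-25.9361) T_A=(-14.9526,-24.8430) T_B=(-13.3059,-25.8451) sweep=108.5646

bisector direction at 238.6770° = (-0.519862,-0.854250)
center distance |VC| = r/sin(θ/2) = 1.187103/sin(35.7177°) = 2.033435
C = V + |VC|·bis = (-14.4895,-25.9361)
T_A = V + ((C−V)·d_A)·d_A = V + 1.6510·d_A = (-14.9526,-24.8430)
T_B = V + ((C−V)·d_B)·d_B = V + 1.6510·d_B = (-13.3059,-25.8451)
sweep = 180° − θ = 108.5646°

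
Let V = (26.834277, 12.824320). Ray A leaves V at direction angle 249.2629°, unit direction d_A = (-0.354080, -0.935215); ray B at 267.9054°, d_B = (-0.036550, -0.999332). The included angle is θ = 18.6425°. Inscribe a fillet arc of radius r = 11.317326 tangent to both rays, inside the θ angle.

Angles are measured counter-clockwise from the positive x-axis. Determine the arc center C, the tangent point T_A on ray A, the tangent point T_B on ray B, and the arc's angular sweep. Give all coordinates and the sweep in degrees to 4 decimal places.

center=(13.0044,-55.6664) T_A=(2.4203,-51.6592) T_B=(24.3142,-56.0800) sweep=161.3575

bisector direction at 258.5841° = (-0.197929,-0.980216)
center distance |VC| = r/sin(θ/2) = 11.317326/sin(9.3212°) = 69.873055
C = V + |VC|·bis = (13.0044,-55.6664)
T_A = V + ((C−V)·d_A)·d_A = V + 68.9504·d_A = (2.4203,-51.6592)
T_B = V + ((C−V)·d_B)·d_B = V + 68.9504·d_B = (24.3142,-56.0800)
sweep = 180° − θ = 161.3575°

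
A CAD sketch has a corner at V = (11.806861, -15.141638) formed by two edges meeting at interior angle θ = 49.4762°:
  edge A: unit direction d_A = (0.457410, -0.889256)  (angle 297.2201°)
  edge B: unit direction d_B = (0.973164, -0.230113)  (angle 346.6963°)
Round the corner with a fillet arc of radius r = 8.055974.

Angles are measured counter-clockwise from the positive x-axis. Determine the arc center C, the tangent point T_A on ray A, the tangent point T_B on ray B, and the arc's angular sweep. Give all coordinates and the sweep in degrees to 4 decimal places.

center=(26.9682,-27.0048) T_A=(19.8044,-30.6897) T_B=(28.8220,-19.1650) sweep=130.5238

bisector direction at 321.9582° = (0.787561,-0.616236)
center distance |VC| = r/sin(θ/2) = 8.055974/sin(24.7381°) = 19.250968
C = V + |VC|·bis = (26.9682,-27.0048)
T_A = V + ((C−V)·d_A)·d_A = V + 17.4843·d_A = (19.8044,-30.6897)
T_B = V + ((C−V)·d_B)·d_B = V + 17.4843·d_B = (28.8220,-19.1650)
sweep = 180° − θ = 130.5238°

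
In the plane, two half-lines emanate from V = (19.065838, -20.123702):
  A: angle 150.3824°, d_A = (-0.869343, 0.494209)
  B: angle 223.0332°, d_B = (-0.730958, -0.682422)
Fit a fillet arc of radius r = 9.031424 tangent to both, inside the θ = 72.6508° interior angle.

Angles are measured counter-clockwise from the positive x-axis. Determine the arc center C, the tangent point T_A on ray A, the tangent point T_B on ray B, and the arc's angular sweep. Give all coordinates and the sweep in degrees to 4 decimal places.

center=(3.9240,-21.9046) T_A=(8.3874,-14.0531) T_B=(10.0872,-28.5061) sweep=107.3492

bisector direction at 186.7078° = (-0.993155,-0.116806)
center distance |VC| = r/sin(θ/2) = 9.031424/sin(36.3254°) = 15.246245
C = V + |VC|·bis = (3.9240,-21.9046)
T_A = V + ((C−V)·d_A)·d_A = V + 12.2834·d_A = (8.3874,-14.0531)
T_B = V + ((C−V)·d_B)·d_B = V + 12.2834·d_B = (10.0872,-28.5061)
sweep = 180° − θ = 107.3492°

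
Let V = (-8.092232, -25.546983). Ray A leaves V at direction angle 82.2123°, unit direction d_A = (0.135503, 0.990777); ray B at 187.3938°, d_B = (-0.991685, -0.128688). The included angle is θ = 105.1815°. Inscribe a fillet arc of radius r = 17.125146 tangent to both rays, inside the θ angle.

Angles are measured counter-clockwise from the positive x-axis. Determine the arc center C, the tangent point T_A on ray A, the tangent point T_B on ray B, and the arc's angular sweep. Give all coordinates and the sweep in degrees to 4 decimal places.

bisector direction at 134.8031° = (-0.704672,0.709533)
center distance |VC| = r/sin(θ/2) = 17.125146/sin(52.5907°) = 21.559599
C = V + |VC|·bis = (-23.2847,-10.2497)
T_A = V + ((C−V)·d_A)·d_A = V + 13.0975·d_A = (-6.3175,-12.5702)
T_B = V + ((C−V)·d_B)·d_B = V + 13.0975·d_B = (-21.0809,-27.2325)
sweep = 180° − θ = 74.8185°

center=(-23.2847,-10.2497) T_A=(-6.3175,-12.5702) T_B=(-21.0809,-27.2325) sweep=74.8185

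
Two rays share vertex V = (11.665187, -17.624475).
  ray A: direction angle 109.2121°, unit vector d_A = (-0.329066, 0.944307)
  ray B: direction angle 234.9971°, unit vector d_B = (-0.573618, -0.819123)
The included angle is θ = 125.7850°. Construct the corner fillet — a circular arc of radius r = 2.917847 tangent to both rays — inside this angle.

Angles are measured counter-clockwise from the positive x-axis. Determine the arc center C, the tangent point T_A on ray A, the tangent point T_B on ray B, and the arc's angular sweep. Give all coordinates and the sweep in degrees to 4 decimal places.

center=(8.4183,-17.1742) T_A=(11.1737,-16.2140) T_B=(10.8084,-18.8479) sweep=54.2150

bisector direction at 172.1046° = (-0.990520,0.137365)
center distance |VC| = r/sin(θ/2) = 2.917847/sin(62.8925°) = 3.277916
C = V + |VC|·bis = (8.4183,-17.1742)
T_A = V + ((C−V)·d_A)·d_A = V + 1.4936·d_A = (11.1737,-16.2140)
T_B = V + ((C−V)·d_B)·d_B = V + 1.4936·d_B = (10.8084,-18.8479)
sweep = 180° − θ = 54.2150°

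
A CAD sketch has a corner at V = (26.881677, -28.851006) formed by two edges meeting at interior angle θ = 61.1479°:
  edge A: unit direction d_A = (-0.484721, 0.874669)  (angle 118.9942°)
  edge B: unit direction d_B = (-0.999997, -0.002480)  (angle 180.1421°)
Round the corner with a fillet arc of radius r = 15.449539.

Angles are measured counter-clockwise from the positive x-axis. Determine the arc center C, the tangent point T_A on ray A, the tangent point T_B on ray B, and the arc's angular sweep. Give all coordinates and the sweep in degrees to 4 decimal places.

bisector direction at 149.5682° = (-0.862232,0.506513)
center distance |VC| = r/sin(θ/2) = 15.449539/sin(30.5739°) = 30.373613
C = V + |VC|·bis = (0.6926,-13.4664)
T_A = V + ((C−V)·d_A)·d_A = V + 26.1509·d_A = (14.2058,-5.9777)
T_B = V + ((C−V)·d_B)·d_B = V + 26.1509·d_B = (0.7309,-28.9159)
sweep = 180° − θ = 118.8521°

center=(0.6926,-13.4664) T_A=(14.2058,-5.9777) T_B=(0.7309,-28.9159) sweep=118.8521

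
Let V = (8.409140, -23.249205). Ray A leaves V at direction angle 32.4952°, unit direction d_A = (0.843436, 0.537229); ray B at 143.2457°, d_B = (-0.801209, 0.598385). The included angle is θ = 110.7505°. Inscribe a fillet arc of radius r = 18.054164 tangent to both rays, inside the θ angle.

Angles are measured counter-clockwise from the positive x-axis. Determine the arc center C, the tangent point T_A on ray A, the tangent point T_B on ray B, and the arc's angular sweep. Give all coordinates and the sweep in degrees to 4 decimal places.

bisector direction at 87.8705° = (0.037159,0.999309)
center distance |VC| = r/sin(θ/2) = 18.054164/sin(55.3753°) = 21.939922
C = V + |VC|·bis = (9.2244,-1.3244)
T_A = V + ((C−V)·d_A)·d_A = V + 12.4662·d_A = (18.9236,-16.5520)
T_B = V + ((C−V)·d_B)·d_B = V + 12.4662·d_B = (-1.5789,-15.7896)
sweep = 180° − θ = 69.2495°

center=(9.2244,-1.3244) T_A=(18.9236,-16.5520) T_B=(-1.5789,-15.7896) sweep=69.2495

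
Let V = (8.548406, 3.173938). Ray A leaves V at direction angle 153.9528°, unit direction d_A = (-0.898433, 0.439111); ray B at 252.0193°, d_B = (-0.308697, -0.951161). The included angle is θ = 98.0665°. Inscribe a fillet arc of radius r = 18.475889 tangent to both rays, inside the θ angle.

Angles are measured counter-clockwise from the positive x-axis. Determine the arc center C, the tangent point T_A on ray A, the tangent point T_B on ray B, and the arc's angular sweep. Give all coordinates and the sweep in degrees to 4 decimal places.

center=(-13.9773,-6.3812) T_A=(-5.8643,10.2182) T_B=(3.5963,-12.0846) sweep=81.9335

bisector direction at 202.9861° = (-0.920600,-0.390507)
center distance |VC| = r/sin(θ/2) = 18.475889/sin(49.0333°) = 24.468454
C = V + |VC|·bis = (-13.9773,-6.3812)
T_A = V + ((C−V)·d_A)·d_A = V + 16.0420·d_A = (-5.8643,10.2182)
T_B = V + ((C−V)·d_B)·d_B = V + 16.0420·d_B = (3.5963,-12.0846)
sweep = 180° − θ = 81.9335°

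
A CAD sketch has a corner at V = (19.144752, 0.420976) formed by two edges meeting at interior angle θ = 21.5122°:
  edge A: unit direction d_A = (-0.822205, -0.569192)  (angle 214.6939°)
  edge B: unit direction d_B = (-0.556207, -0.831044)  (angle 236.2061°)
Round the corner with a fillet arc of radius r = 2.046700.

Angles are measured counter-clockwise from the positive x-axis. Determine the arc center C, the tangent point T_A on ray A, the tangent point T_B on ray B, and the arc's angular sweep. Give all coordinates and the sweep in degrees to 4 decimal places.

center=(11.4513,-7.3943) T_A=(10.2863,-5.7115) T_B=(13.1522,-8.5327) sweep=158.4878

bisector direction at 225.4500° = (-0.701531,-0.712639)
center distance |VC| = r/sin(θ/2) = 2.046700/sin(10.7561°) = 10.966699
C = V + |VC|·bis = (11.4513,-7.3943)
T_A = V + ((C−V)·d_A)·d_A = V + 10.7740·d_A = (10.2863,-5.7115)
T_B = V + ((C−V)·d_B)·d_B = V + 10.7740·d_B = (13.1522,-8.5327)
sweep = 180° − θ = 158.4878°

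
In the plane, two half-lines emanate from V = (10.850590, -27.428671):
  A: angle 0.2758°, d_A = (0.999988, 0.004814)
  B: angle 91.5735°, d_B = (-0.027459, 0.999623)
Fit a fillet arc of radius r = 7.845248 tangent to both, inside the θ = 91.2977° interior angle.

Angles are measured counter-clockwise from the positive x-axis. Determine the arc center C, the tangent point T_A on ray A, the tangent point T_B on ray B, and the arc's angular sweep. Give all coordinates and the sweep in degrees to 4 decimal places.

bisector direction at 45.9246° = (0.695604,0.718426)
center distance |VC| = r/sin(θ/2) = 7.845248/sin(45.6489°) = 10.971317
C = V + |VC|·bis = (18.4823,-19.5466)
T_A = V + ((C−V)·d_A)·d_A = V + 7.6695·d_A = (18.5200,-27.3918)
T_B = V + ((C−V)·d_B)·d_B = V + 7.6695·d_B = (10.6400,-19.7620)
sweep = 180° − θ = 88.7023°

center=(18.4823,-19.5466) T_A=(18.5200,-27.3918) T_B=(10.6400,-19.7620) sweep=88.7023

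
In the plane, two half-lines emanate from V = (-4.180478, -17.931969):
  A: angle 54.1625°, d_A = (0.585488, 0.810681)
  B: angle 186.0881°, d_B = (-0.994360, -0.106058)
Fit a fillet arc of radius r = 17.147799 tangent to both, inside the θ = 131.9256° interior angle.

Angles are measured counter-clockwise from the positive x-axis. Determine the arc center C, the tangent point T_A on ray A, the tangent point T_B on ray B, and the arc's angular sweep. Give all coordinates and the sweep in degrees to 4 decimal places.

center=(-13.6040,-1.6920) T_A=(0.2974,-11.7319) T_B=(-11.7854,-18.7431) sweep=48.0744

bisector direction at 120.1253° = (-0.501893,0.864930)
center distance |VC| = r/sin(θ/2) = 17.147799/sin(65.9628°) = 18.776034
C = V + |VC|·bis = (-13.6040,-1.6920)
T_A = V + ((C−V)·d_A)·d_A = V + 7.6480·d_A = (0.2974,-11.7319)
T_B = V + ((C−V)·d_B)·d_B = V + 7.6480·d_B = (-11.7854,-18.7431)
sweep = 180° − θ = 48.0744°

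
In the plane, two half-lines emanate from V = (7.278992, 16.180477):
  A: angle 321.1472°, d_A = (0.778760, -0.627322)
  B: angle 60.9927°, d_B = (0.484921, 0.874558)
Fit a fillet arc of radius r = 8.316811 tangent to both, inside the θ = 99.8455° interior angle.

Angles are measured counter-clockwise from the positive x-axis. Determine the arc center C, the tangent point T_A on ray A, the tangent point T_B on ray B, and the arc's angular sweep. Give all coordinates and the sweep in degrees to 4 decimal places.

center=(17.9459,18.2674) T_A=(12.7286,11.7906) T_B=(10.6724,22.3004) sweep=80.1545

bisector direction at 11.0699° = (0.981394,0.192007)
center distance |VC| = r/sin(θ/2) = 8.316811/sin(49.9228°) = 10.869132
C = V + |VC|·bis = (17.9459,18.2674)
T_A = V + ((C−V)·d_A)·d_A = V + 6.9978·d_A = (12.7286,11.7906)
T_B = V + ((C−V)·d_B)·d_B = V + 6.9978·d_B = (10.6724,22.3004)
sweep = 180° − θ = 80.1545°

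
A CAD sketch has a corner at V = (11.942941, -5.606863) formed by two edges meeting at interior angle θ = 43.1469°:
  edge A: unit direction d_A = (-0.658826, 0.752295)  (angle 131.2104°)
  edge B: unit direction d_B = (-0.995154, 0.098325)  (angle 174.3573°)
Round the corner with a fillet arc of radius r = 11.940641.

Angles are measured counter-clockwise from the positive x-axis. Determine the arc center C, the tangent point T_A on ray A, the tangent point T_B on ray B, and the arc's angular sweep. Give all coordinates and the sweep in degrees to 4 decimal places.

bisector direction at 152.7839° = (-0.889287,0.457349)
center distance |VC| = r/sin(θ/2) = 11.940641/sin(21.5735°) = 32.474426
C = V + |VC|·bis = (-16.9362,9.2453)
T_A = V + ((C−V)·d_A)·d_A = V + 30.1995·d_A = (-7.9533,17.1121)
T_B = V + ((C−V)·d_B)·d_B = V + 30.1995·d_B = (-18.1102,-2.6375)
sweep = 180° − θ = 136.8531°

center=(-16.9362,9.2453) T_A=(-7.9533,17.1121) T_B=(-18.1102,-2.6375) sweep=136.8531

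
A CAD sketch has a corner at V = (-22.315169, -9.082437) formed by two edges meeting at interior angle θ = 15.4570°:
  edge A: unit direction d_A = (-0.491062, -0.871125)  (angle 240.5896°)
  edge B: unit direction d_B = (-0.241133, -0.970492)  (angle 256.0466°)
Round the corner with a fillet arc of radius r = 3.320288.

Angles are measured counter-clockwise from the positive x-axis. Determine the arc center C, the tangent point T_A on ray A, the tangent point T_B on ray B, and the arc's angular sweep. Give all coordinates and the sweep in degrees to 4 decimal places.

center=(-31.4370,-32.0256) T_A=(-34.3294,-30.3951) T_B=(-28.2147,-32.8262) sweep=164.5430

bisector direction at 248.3181° = (-0.369453,-0.929249)
center distance |VC| = r/sin(θ/2) = 3.320288/sin(7.7285°) = 24.689992
C = V + |VC|·bis = (-31.4370,-32.0256)
T_A = V + ((C−V)·d_A)·d_A = V + 24.4657·d_A = (-34.3294,-30.3951)
T_B = V + ((C−V)·d_B)·d_B = V + 24.4657·d_B = (-28.2147,-32.8262)
sweep = 180° − θ = 164.5430°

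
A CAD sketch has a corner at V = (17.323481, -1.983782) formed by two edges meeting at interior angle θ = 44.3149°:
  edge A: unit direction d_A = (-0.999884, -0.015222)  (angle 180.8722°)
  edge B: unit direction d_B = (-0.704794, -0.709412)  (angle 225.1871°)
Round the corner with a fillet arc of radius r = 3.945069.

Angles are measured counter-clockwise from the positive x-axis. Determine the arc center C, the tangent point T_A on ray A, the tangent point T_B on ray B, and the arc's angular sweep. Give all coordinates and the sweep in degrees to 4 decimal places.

bisector direction at 203.0296° = (-0.920303,-0.391207)
center distance |VC| = r/sin(θ/2) = 3.945069/sin(22.1575°) = 10.460126
C = V + |VC|·bis = (7.6970,-6.0759)
T_A = V + ((C−V)·d_A)·d_A = V + 9.6877·d_A = (7.6369,-2.1312)
T_B = V + ((C−V)·d_B)·d_B = V + 9.6877·d_B = (10.4957,-8.8563)
sweep = 180° − θ = 135.6851°

center=(7.6970,-6.0759) T_A=(7.6369,-2.1312) T_B=(10.4957,-8.8563) sweep=135.6851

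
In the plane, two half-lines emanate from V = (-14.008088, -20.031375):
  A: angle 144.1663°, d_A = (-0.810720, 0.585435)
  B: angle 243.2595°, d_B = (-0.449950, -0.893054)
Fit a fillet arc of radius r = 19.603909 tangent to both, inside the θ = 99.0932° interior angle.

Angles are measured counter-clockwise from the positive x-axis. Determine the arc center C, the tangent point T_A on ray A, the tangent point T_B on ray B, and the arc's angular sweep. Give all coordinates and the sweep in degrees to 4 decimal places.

center=(-39.0367,-26.1387) T_A=(-27.5599,-10.2454) T_B=(-21.5294,-34.9594) sweep=80.9068

bisector direction at 193.7129° = (-0.971496,-0.237057)
center distance |VC| = r/sin(θ/2) = 19.603909/sin(49.5466°) = 25.762958
C = V + |VC|·bis = (-39.0367,-26.1387)
T_A = V + ((C−V)·d_A)·d_A = V + 16.7158·d_A = (-27.5599,-10.2454)
T_B = V + ((C−V)·d_B)·d_B = V + 16.7158·d_B = (-21.5294,-34.9594)
sweep = 180° − θ = 80.9068°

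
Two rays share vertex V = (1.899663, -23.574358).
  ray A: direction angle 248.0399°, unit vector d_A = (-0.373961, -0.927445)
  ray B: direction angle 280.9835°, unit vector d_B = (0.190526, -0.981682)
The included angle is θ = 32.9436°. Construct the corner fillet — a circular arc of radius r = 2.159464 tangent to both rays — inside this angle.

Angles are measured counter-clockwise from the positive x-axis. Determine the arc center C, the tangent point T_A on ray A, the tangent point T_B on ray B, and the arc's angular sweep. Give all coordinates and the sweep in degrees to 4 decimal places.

bisector direction at 264.5117° = (-0.095642,-0.995416)
center distance |VC| = r/sin(θ/2) = 2.159464/sin(16.4718°) = 7.615991
C = V + |VC|·bis = (1.1713,-31.1554)
T_A = V + ((C−V)·d_A)·d_A = V + 7.3034·d_A = (-0.8315,-30.3479)
T_B = V + ((C−V)·d_B)·d_B = V + 7.3034·d_B = (3.2912,-30.7440)
sweep = 180° − θ = 147.0564°

center=(1.1713,-31.1554) T_A=(-0.8315,-30.3479) T_B=(3.2912,-30.7440) sweep=147.0564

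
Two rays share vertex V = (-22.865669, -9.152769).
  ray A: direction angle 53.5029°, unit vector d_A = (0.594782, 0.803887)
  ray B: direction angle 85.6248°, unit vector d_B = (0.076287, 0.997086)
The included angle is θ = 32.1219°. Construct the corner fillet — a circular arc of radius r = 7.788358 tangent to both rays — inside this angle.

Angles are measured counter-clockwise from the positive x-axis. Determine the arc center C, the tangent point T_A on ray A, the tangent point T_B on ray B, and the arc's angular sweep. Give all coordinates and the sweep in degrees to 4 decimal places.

bisector direction at 69.5638° = (0.349163,0.937062)
center distance |VC| = r/sin(θ/2) = 7.788358/sin(16.0609°) = 28.151393
C = V + |VC|·bis = (-13.0362,17.2268)
T_A = V + ((C−V)·d_A)·d_A = V + 27.0526·d_A = (-6.7753,12.5945)
T_B = V + ((C−V)·d_B)·d_B = V + 27.0526·d_B = (-20.8019,17.8210)
sweep = 180° − θ = 147.8781°

center=(-13.0362,17.2268) T_A=(-6.7753,12.5945) T_B=(-20.8019,17.8210) sweep=147.8781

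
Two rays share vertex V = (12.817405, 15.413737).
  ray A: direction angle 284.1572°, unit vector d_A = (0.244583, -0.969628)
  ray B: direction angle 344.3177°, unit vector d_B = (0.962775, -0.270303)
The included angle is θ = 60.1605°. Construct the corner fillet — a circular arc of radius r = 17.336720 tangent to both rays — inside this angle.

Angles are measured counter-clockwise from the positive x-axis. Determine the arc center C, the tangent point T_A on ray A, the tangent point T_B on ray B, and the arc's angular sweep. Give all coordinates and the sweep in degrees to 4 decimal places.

bisector direction at 314.2374° = (0.697634,-0.716455)
center distance |VC| = r/sin(θ/2) = 17.336720/sin(30.0802°) = 34.589561
C = V + |VC|·bis = (36.9482,-9.3681)
T_A = V + ((C−V)·d_A)·d_A = V + 29.9312·d_A = (20.1381,-13.6084)
T_B = V + ((C−V)·d_B)·d_B = V + 29.9312·d_B = (41.6344,7.3232)
sweep = 180° − θ = 119.8395°

center=(36.9482,-9.3681) T_A=(20.1381,-13.6084) T_B=(41.6344,7.3232) sweep=119.8395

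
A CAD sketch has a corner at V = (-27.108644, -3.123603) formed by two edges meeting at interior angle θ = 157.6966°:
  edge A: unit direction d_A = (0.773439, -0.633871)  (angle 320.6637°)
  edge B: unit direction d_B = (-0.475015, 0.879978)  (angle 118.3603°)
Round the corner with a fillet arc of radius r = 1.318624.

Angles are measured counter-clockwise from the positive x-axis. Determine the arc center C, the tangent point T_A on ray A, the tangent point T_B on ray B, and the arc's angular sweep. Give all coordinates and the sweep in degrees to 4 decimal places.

center=(-26.0718,-2.2685) T_A=(-26.9076,-3.2884) T_B=(-27.2321,-2.8949) sweep=22.3034

bisector direction at 39.5120° = (0.771491,0.636240)
center distance |VC| = r/sin(θ/2) = 1.318624/sin(78.8483°) = 1.344001
C = V + |VC|·bis = (-26.0718,-2.2685)
T_A = V + ((C−V)·d_A)·d_A = V + 0.2599·d_A = (-26.9076,-3.2884)
T_B = V + ((C−V)·d_B)·d_B = V + 0.2599·d_B = (-27.2321,-2.8949)
sweep = 180° − θ = 22.3034°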